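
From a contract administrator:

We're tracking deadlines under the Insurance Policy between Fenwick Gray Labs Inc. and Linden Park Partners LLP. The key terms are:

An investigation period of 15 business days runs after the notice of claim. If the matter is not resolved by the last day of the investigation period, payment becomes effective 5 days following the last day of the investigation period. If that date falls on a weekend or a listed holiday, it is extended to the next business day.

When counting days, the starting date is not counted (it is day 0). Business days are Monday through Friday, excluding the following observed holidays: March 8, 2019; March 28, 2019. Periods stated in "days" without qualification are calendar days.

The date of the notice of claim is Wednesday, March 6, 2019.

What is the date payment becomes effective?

The last day of the investigation period: counting 15 business days from Wednesday, March 6, 2019 (Mar 7, Mar 11, Mar 12, Mar 13, …, Mar 26, Mar 27, Mar 29, skipping weekends and the listed holidays on Mar 8, Mar 28) reaches Friday, March 29, 2019.
The date payment becomes effective: 5 calendar days after March 29, 2019 is April 3, 2019. April 3, 2019 is a Wednesday and is not a listed holiday, so no roll-forward applies.

April 3, 2019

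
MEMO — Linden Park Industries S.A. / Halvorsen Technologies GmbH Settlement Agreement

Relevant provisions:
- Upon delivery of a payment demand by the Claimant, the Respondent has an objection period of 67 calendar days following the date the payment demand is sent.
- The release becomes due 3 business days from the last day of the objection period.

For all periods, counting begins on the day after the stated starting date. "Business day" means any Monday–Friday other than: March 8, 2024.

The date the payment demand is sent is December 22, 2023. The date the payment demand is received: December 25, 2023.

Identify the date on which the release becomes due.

The last day of the objection period: December 22, 2023 + 67 days = February 27, 2024.
From Tuesday, February 27, 2024, 3 business days (Feb 28, Feb 29, Mar 1, skipping weekends) brings us to Friday, March 1, 2024, which is the date on which the release becomes due.

March 1, 2024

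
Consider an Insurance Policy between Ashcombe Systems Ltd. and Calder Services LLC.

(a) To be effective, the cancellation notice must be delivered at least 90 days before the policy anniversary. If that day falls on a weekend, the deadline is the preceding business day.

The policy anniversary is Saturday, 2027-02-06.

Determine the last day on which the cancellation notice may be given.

2026-11-06

2027-02-06 minus 90 days is 2026-11-08. That is a Sunday, so the deadline moves back to Friday, 2026-11-06.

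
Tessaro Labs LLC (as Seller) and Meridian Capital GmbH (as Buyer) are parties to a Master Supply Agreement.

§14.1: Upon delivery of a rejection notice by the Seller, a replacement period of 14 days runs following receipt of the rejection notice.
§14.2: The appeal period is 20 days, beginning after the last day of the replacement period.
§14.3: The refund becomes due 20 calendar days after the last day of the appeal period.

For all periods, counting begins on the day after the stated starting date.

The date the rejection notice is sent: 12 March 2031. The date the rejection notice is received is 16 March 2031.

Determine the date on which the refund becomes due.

The last day of the replacement period: 14 calendar days after 16 March 2031 is 30 March 2031.
The last day of the appeal period: 20 calendar days after 30 March 2031 is 19 April 2031.
The date on which the refund becomes due: 19 April 2031 + 20 days = 9 May 2031.

9 May 2031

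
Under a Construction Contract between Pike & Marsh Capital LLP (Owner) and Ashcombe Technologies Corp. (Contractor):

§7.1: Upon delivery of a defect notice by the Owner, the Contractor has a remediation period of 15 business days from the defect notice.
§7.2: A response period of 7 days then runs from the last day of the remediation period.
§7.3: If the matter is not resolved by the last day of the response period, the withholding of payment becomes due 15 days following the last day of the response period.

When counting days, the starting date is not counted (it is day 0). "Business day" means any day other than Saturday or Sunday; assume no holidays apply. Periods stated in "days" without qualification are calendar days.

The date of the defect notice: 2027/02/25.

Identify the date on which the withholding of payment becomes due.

2027/04/09

From Thursday, 2027/02/25, 15 business days (Feb 26, Mar 1, Mar 2, Mar 3, …, Mar 16, Mar 17, Mar 18, skipping weekends) brings us to Thursday, 2027/03/18, which is the last day of the remediation period.
Adding 7 calendar days to 2027/03/18 gives 2027/03/25, which is the last day of the response period.
The date on which the withholding of payment becomes due: 15 calendar days after 2027/03/25 is 2027/04/09.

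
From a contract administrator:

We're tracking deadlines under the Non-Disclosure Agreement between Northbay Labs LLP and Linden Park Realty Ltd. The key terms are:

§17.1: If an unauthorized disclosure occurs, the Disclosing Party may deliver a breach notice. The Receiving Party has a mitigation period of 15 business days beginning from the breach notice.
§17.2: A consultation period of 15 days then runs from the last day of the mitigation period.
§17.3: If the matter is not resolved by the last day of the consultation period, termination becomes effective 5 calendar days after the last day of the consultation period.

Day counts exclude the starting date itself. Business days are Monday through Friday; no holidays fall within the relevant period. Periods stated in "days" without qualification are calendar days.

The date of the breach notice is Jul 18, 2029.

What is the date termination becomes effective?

Aug 28, 2029

The last day of the mitigation period: counting 15 business days from Wednesday, Jul 18, 2029 (Jul 19, Jul 20, Jul 23, Jul 24, …, Aug 6, Aug 7, Aug 8, skipping weekends) reaches Wednesday, Aug 8, 2029.
Adding 15 calendar days to Aug 8, 2029 gives Aug 23, 2029, which is the last day of the consultation period.
The date termination becomes effective: 5 calendar days after Aug 23, 2029 is Aug 28, 2029.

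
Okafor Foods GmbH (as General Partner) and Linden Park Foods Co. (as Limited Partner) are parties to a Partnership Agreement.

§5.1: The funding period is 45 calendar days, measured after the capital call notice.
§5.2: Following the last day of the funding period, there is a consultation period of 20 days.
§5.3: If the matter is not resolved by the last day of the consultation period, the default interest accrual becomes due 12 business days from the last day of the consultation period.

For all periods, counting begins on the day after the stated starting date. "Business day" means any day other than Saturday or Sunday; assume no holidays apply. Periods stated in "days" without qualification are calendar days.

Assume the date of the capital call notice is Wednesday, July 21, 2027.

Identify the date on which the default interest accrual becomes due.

October 12, 2027

The last day of the funding period: 45 calendar days after July 21, 2027 is September 4, 2027.
The last day of the consultation period: 20 calendar days after September 4, 2027 is September 24, 2027.
From Friday, September 24, 2027, 12 business days (Sep 27, Sep 28, Sep 29, Sep 30, …, Oct 8, Oct 11, Oct 12, skipping weekends) brings us to Tuesday, October 12, 2027, which is the date on which the default interest accrual becomes due.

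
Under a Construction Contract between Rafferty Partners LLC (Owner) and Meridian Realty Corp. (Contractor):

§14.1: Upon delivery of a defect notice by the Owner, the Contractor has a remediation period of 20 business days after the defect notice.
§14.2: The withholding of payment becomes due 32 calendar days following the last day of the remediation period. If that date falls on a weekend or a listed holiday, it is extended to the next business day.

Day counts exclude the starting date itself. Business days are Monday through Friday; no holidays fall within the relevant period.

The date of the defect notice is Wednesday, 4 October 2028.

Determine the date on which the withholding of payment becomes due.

4 December 2028

The last day of the remediation period: 20 business days after Wednesday, 4 October 2028, skipping weekends — Oct 5, Oct 6, Oct 9, Oct 10, …, Oct 30, Oct 31, Nov 1 — lands on Wednesday, 1 November 2028.
Adding 32 calendar days to 1 November 2028 gives 3 December 2028, which is the date on which the withholding of payment becomes due. That falls on a Sunday, so it rolls to the next business day, Monday, 4 December 2028.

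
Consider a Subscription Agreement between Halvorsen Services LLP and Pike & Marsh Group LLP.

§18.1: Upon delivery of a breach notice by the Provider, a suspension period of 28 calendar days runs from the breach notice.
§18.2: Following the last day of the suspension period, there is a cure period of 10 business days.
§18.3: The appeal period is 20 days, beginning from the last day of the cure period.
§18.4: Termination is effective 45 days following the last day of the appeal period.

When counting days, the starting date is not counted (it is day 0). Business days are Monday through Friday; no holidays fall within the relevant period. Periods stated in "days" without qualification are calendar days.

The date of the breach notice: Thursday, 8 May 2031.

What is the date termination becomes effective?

The last day of the suspension period: 28 calendar days after 8 May 2031 is 5 June 2031.
The last day of the cure period: 10 business days after Thursday, 5 June 2031, skipping weekends — Jun 6, Jun 9, Jun 10, Jun 11, Jun 12, Jun 13, Jun 16, Jun 17, Jun 18, Jun 19 — lands on Thursday, 19 June 2031.
The last day of the appeal period: 19 June 2031 + 20 days = 9 July 2031.
The date termination becomes effective: 9 July 2031 + 45 days = 23 August 2031.

23 August 2031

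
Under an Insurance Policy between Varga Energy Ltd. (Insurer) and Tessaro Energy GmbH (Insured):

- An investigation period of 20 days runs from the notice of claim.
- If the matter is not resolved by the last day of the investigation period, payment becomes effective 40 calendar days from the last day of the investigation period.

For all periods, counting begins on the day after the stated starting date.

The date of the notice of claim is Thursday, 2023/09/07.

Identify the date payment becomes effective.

2023/11/06

The last day of the investigation period: 2023/09/07 + 20 days = 2023/09/27.
Adding 40 calendar days to 2023/09/27 gives 2023/11/06, which is the date payment becomes effective.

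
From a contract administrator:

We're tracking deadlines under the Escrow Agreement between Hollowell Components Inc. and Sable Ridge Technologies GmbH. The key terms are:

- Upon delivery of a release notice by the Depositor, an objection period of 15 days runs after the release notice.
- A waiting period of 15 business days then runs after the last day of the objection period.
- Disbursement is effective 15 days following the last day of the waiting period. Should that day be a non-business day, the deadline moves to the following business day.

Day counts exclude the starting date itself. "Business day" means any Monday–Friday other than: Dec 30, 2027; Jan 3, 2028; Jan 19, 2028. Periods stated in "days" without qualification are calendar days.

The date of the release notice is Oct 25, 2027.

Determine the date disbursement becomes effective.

The last day of the objection period: Oct 25, 2027 + 15 days = Nov 9, 2027.
The last day of the waiting period: counting 15 business days from Tuesday, Nov 9, 2027 (Nov 10, Nov 11, Nov 12, Nov 15, …, Nov 26, Nov 29, Nov 30, skipping weekends) reaches Tuesday, Nov 30, 2027.
Adding 15 calendar days to Nov 30, 2027 gives Dec 15, 2027, which is the date disbursement becomes effective. Dec 15, 2027 is a Wednesday and is not a listed holiday, so no roll-forward applies.

Dec 15, 2027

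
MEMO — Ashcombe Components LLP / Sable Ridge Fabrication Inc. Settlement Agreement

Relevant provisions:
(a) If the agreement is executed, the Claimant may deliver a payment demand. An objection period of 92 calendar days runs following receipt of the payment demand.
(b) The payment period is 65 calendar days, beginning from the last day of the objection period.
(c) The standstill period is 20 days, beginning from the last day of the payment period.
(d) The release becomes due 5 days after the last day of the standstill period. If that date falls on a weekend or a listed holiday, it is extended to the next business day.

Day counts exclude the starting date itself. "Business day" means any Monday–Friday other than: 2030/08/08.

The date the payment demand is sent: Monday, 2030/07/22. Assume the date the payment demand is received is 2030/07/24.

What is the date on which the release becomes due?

2031/01/22

The last day of the objection period: 2030/07/24 + 92 days = 2030/10/24.
The last day of the payment period: 65 calendar days after 2030/10/24 is 2030/12/28.
Adding 20 calendar days to 2030/12/28 gives 2031/01/17, which is the last day of the standstill period.
The date on which the release becomes due: 2031/01/17 + 5 days = 2031/01/22. 2031/01/22 is a Wednesday and is not a listed holiday, so no roll-forward applies.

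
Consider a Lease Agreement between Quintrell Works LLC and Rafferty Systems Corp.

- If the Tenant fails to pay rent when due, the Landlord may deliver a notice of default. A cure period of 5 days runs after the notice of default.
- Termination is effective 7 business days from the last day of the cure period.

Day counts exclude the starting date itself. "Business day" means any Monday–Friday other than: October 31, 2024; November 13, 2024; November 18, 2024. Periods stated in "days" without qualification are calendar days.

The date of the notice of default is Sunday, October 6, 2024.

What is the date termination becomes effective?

October 22, 2024

The last day of the cure period: 5 calendar days after October 6, 2024 is October 11, 2024.
From Friday, October 11, 2024, 7 business days (Oct 14, Oct 15, Oct 16, Oct 17, Oct 18, Oct 21, Oct 22, skipping weekends) brings us to Tuesday, October 22, 2024, which is the date termination becomes effective.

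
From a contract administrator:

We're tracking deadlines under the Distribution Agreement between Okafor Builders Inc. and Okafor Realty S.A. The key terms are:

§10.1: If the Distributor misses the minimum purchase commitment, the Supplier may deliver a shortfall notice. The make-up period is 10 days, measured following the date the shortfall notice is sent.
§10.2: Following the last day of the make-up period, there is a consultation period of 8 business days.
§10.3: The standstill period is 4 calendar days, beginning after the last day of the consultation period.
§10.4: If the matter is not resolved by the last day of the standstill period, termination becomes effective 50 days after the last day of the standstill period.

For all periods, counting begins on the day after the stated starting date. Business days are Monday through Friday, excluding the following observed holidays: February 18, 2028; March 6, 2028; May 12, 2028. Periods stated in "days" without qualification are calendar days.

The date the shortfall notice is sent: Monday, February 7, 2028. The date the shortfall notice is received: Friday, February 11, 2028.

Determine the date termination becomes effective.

April 24, 2028

Adding 10 calendar days to February 7, 2028 gives February 17, 2028, which is the last day of the make-up period.
The last day of the consultation period: 8 business days after Thursday, February 17, 2028, skipping weekends and the listed holiday on Feb 18 — Feb 21, Feb 22, Feb 23, Feb 24, Feb 25, Feb 28, Feb 29, Mar 1 — lands on Wednesday, March 1, 2028.
The last day of the standstill period: 4 calendar days after March 1, 2028 is March 5, 2028.
The date termination becomes effective: 50 calendar days after March 5, 2028 is April 24, 2028.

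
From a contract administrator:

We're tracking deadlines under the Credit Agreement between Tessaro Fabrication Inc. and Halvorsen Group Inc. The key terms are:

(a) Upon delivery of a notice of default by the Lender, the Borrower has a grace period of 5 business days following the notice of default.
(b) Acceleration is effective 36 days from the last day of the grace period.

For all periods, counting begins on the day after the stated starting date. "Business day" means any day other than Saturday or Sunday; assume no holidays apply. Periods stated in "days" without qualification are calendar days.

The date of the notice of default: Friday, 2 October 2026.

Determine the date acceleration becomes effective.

14 November 2026

From Friday, 2 October 2026, 5 business days (Oct 5, Oct 6, Oct 7, Oct 8, Oct 9, skipping weekends) brings us to Friday, 9 October 2026, which is the last day of the grace period.
The date acceleration becomes effective: 9 October 2026 + 36 days = 14 November 2026.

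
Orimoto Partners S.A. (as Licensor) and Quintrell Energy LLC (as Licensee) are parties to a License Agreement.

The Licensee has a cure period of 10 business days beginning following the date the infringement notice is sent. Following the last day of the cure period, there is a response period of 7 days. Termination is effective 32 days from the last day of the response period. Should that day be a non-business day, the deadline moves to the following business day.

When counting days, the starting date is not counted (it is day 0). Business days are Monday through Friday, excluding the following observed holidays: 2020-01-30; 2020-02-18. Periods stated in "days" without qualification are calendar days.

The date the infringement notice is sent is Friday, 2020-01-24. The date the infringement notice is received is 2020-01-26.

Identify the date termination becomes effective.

2020-03-20

The last day of the cure period: counting 10 business days from Friday, 2020-01-24 (Jan 27, Jan 28, Jan 29, Jan 31, Feb 3, Feb 4, Feb 5, Feb 6, Feb 7, Feb 10, skipping weekends and the listed holiday on Jan 30) reaches Monday, 2020-02-10.
Adding 7 calendar days to 2020-02-10 gives 2020-02-17, which is the last day of the response period.
The date termination becomes effective: 32 calendar days after 2020-02-17 is 2020-03-20. 2020-03-20 is a Friday and is not a listed holiday, so no roll-forward applies.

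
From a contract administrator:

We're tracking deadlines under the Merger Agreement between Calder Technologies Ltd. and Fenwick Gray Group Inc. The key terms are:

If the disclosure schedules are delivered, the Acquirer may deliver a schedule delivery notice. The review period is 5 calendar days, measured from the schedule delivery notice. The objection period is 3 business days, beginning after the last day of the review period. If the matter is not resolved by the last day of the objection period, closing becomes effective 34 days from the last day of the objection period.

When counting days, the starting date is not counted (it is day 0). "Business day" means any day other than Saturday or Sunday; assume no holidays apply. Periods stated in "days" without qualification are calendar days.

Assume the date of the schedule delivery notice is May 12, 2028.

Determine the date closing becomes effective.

The last day of the review period: May 12, 2028 + 5 days = May 17, 2028.
The last day of the objection period: 3 business days after Wednesday, May 17, 2028, skipping weekends — May 18, May 19, May 22 — lands on Monday, May 22, 2028.
The date closing becomes effective: 34 calendar days after May 22, 2028 is June 25, 2028.

June 25, 2028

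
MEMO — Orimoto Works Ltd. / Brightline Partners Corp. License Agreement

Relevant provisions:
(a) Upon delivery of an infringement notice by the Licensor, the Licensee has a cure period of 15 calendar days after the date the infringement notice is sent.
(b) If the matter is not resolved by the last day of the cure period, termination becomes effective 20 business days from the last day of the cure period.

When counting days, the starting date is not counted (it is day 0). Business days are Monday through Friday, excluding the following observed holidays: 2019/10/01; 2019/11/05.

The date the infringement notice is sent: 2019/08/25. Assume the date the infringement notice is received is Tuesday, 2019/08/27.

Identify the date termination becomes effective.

The last day of the cure period: 15 calendar days after 2019/08/25 is 2019/09/09.
From Monday, 2019/09/09, 20 business days (Sep 10, Sep 11, Sep 12, Sep 13, …, Oct 4, Oct 7, Oct 8, skipping weekends and the listed holiday on Oct 1) brings us to Tuesday, 2019/10/08, which is the date termination becomes effective.

2019/10/08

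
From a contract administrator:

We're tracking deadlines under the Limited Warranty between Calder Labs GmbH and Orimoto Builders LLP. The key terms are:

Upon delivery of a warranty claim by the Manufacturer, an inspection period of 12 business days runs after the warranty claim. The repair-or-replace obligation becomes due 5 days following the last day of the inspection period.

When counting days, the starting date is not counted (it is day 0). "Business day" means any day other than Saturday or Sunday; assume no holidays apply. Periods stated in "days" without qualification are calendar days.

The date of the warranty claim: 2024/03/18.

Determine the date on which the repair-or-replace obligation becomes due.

2024/04/08

The last day of the inspection period: counting 12 business days from Monday, 2024/03/18 (Mar 19, Mar 20, Mar 21, Mar 22, …, Apr 1, Apr 2, Apr 3, skipping weekends) reaches Wednesday, 2024/04/03.
The date on which the repair-or-replace obligation becomes due: 2024/04/03 + 5 days = 2024/04/08.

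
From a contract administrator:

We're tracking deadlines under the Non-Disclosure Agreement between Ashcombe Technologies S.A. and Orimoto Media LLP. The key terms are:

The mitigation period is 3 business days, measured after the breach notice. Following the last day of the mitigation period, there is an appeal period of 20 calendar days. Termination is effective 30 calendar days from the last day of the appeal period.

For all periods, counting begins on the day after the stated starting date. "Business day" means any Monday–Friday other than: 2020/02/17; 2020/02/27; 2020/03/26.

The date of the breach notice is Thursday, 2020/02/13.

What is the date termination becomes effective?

The last day of the mitigation period: counting 3 business days from Thursday, 2020/02/13 (Feb 14, Feb 18, Feb 19, skipping weekends and the listed holiday on Feb 17) reaches Wednesday, 2020/02/19.
Adding 20 calendar days to 2020/02/19 gives 2020/03/10, which is the last day of the appeal period.
Adding 30 calendar days to 2020/03/10 gives 2020/04/09, which is the date termination becomes effective.

2020/04/09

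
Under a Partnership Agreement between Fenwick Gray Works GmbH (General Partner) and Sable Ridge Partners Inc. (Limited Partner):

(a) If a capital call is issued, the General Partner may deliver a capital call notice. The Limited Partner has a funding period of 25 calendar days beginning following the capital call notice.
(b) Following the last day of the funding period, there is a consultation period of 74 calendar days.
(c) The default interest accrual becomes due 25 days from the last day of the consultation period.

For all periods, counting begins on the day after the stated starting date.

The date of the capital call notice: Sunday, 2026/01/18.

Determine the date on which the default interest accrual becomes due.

2026/05/22

The last day of the funding period: 2026/01/18 + 25 days = 2026/02/12.
The last day of the consultation period: 2026/02/12 + 74 days = 2026/04/27.
The date on which the default interest accrual becomes due: 2026/04/27 + 25 days = 2026/05/22.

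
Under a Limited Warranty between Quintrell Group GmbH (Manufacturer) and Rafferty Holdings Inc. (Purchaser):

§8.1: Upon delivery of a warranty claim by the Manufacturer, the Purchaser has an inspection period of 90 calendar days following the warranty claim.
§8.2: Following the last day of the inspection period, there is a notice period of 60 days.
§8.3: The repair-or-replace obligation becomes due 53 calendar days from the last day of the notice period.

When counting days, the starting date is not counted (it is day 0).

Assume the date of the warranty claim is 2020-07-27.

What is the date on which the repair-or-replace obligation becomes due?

The last day of the inspection period: 2020-07-27 + 90 days = 2020-10-25.
The last day of the notice period: 60 calendar days after 2020-10-25 is 2020-12-24.
The date on which the repair-or-replace obligation becomes due: 2020-12-24 + 53 days = 2021-02-15.

2021-02-15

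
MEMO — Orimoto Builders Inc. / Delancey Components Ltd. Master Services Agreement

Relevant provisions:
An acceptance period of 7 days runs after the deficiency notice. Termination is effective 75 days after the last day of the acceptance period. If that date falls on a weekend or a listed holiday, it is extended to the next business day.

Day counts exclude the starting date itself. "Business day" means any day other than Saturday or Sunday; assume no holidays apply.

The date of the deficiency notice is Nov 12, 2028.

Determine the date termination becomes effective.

Adding 7 calendar days to Nov 12, 2028 gives Nov 19, 2028, which is the last day of the acceptance period.
The date termination becomes effective: Nov 19, 2028 + 75 days = Feb 2, 2029. Feb 2, 2029 is a Friday, so no roll-forward applies.

Feb 2, 2029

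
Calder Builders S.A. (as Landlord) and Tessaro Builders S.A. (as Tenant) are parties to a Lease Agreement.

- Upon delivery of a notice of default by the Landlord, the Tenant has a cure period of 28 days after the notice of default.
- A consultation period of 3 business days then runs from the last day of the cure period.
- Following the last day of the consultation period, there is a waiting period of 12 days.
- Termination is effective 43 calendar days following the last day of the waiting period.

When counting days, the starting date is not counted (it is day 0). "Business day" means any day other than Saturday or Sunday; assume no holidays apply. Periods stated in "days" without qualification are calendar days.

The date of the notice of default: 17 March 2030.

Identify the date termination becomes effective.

11 June 2030

Adding 28 calendar days to 17 March 2030 gives 14 April 2030, which is the last day of the cure period.
From Sunday, 14 April 2030, 3 business days (Apr 15, Apr 16, Apr 17, skipping weekends) brings us to Wednesday, 17 April 2030, which is the last day of the consultation period.
The last day of the waiting period: 12 calendar days after 17 April 2030 is 29 April 2030.
The date termination becomes effective: 43 calendar days after 29 April 2030 is 11 June 2030.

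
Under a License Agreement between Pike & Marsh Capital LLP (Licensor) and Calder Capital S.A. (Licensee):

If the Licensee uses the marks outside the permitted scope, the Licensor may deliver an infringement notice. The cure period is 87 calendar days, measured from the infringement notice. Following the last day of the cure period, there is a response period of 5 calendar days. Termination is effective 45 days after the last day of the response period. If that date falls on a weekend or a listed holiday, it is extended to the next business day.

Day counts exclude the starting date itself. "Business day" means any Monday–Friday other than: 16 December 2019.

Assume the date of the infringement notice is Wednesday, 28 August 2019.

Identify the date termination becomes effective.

The last day of the cure period: 87 calendar days after 28 August 2019 is 23 November 2019.
The last day of the response period: 5 calendar days after 23 November 2019 is 28 November 2019.
Adding 45 calendar days to 28 November 2019 gives 12 January 2020, which is the date termination becomes effective. That falls on a Sunday, so it rolls to the next business day, Monday, 13 January 2020.

13 January 2020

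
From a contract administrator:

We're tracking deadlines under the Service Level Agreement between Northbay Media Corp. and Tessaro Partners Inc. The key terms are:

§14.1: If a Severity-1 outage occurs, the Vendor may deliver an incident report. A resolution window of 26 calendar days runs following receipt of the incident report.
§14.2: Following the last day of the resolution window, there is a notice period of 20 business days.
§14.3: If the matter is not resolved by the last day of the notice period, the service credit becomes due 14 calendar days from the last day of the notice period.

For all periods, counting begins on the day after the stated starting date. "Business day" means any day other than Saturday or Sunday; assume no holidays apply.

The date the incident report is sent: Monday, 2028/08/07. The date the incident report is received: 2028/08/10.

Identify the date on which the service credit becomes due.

The last day of the resolution window: 2028/08/10 + 26 days = 2028/09/05.
The last day of the notice period: 20 business days after Tuesday, 2028/09/05, skipping weekends — Sep 6, Sep 7, Sep 8, Sep 11, …, Sep 29, Oct 2, Oct 3 — lands on Tuesday, 2028/10/03.
The date on which the service credit becomes due: 14 calendar days after 2028/10/03 is 2028/10/17.

2028/10/17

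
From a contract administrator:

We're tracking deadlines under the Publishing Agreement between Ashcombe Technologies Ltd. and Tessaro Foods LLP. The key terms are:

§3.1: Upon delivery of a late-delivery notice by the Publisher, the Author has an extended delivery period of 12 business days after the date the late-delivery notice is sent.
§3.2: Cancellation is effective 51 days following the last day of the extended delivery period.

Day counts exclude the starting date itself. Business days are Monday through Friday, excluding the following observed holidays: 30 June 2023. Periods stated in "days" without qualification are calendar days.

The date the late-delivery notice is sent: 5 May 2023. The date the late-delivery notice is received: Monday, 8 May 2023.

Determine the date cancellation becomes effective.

From Friday, 5 May 2023, 12 business days (May 8, May 9, May 10, May 11, …, May 19, May 22, May 23, skipping weekends) brings us to Tuesday, 23 May 2023, which is the last day of the extended delivery period.
Adding 51 calendar days to 23 May 2023 gives 13 July 2023, which is the date cancellation becomes effective.

13 July 2023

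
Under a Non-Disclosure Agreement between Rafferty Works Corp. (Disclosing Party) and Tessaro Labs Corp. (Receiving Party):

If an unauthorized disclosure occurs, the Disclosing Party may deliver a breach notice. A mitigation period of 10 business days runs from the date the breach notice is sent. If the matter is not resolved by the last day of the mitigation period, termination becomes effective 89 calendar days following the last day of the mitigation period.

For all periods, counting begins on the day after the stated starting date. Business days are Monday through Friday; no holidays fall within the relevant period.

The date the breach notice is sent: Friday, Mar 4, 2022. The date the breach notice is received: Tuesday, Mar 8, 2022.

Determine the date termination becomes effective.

Jun 15, 2022

From Friday, Mar 4, 2022, 10 business days (Mar 7, Mar 8, Mar 9, Mar 10, Mar 11, Mar 14, Mar 15, Mar 16, Mar 17, Mar 18, skipping weekends) brings us to Friday, Mar 18, 2022, which is the last day of the mitigation period.
Adding 89 calendar days to Mar 18, 2022 gives Jun 15, 2022, which is the date termination becomes effective.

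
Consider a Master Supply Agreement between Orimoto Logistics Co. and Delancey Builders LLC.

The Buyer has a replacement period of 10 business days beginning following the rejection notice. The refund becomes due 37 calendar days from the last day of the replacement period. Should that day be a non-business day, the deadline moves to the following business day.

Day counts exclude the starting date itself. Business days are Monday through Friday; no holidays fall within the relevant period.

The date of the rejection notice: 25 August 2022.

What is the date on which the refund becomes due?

17 October 2022

The last day of the replacement period: 10 business days after Thursday, 25 August 2022, skipping weekends — Aug 26, Aug 29, Aug 30, Aug 31, Sep 1, Sep 2, Sep 5, Sep 6, Sep 7, Sep 8 — lands on Thursday, 8 September 2022.
Adding 37 calendar days to 8 September 2022 gives 15 October 2022, which is the date on which the refund becomes due. That falls on a Saturday, so it rolls to the next business day, Monday, 17 October 2022.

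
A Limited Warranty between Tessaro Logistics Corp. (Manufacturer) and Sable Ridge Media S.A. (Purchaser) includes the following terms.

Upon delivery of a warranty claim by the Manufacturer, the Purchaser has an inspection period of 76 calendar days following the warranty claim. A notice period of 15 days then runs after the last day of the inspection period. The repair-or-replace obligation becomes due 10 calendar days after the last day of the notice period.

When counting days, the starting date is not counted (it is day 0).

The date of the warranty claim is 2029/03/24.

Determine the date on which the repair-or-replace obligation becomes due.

Adding 76 calendar days to 2029/03/24 gives 2029/06/08, which is the last day of the inspection period.
The last day of the notice period: 2029/06/08 + 15 days = 2029/06/23.
Adding 10 calendar days to 2029/06/23 gives 2029/07/03, which is the date on which the repair-or-replace obligation becomes due.

2029/07/03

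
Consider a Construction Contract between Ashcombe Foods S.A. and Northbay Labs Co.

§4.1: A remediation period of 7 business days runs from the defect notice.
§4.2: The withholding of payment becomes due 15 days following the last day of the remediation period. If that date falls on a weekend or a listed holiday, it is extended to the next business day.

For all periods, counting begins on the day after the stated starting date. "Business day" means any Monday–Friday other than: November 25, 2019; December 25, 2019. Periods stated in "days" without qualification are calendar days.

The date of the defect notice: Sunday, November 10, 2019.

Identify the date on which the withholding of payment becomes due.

From Sunday, November 10, 2019, 7 business days (Nov 11, Nov 12, Nov 13, Nov 14, Nov 15, Nov 18, Nov 19, skipping weekends) brings us to Tuesday, November 19, 2019, which is the last day of the remediation period.
Adding 15 calendar days to November 19, 2019 gives December 4, 2019, which is the date on which the withholding of payment becomes due. December 4, 2019 is a Wednesday and is not a listed holiday, so no roll-forward applies.

December 4, 2019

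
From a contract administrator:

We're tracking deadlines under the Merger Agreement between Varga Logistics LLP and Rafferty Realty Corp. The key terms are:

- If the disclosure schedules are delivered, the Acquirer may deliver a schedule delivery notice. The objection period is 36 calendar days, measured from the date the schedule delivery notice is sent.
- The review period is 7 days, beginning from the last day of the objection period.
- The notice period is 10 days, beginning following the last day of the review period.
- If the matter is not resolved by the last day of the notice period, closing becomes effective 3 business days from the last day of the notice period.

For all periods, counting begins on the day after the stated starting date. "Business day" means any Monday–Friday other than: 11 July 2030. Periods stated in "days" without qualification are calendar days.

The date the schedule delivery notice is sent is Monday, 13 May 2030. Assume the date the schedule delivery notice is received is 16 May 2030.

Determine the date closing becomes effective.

10 July 2030

The last day of the objection period: 36 calendar days after 13 May 2030 is 18 June 2030.
The last day of the review period: 18 June 2030 + 7 days = 25 June 2030.
The last day of the notice period: 10 calendar days after 25 June 2030 is 5 July 2030.
From Friday, 5 July 2030, 3 business days (Jul 8, Jul 9, Jul 10, skipping weekends) brings us to Wednesday, 10 July 2030, which is the date closing becomes effective.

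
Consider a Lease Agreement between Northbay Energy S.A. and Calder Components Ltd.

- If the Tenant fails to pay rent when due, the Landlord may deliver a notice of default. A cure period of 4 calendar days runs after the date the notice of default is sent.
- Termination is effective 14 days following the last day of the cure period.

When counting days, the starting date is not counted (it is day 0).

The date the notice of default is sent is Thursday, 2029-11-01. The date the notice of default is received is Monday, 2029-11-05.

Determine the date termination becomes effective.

2029-11-19

The last day of the cure period: 2029-11-01 + 4 days = 2029-11-05.
The date termination becomes effective: 2029-11-05 + 14 days = 2029-11-19.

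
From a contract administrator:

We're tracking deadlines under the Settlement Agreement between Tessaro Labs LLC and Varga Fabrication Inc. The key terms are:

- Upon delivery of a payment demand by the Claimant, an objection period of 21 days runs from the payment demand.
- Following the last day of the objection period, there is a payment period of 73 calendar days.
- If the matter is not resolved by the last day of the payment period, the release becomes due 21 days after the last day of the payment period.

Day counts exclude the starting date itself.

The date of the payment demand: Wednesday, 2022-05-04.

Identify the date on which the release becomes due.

2022-08-27

The last day of the objection period: 2022-05-04 + 21 days = 2022-05-25.
Adding 73 calendar days to 2022-05-25 gives 2022-08-06, which is the last day of the payment period.
The date on which the release becomes due: 2022-08-06 + 21 days = 2022-08-27.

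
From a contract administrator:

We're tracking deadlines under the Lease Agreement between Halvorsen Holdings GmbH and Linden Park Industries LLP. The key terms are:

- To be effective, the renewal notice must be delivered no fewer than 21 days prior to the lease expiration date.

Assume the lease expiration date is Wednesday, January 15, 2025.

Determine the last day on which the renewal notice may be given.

December 25, 2024

Counting back 21 calendar days from January 15, 2025 gives December 25, 2024.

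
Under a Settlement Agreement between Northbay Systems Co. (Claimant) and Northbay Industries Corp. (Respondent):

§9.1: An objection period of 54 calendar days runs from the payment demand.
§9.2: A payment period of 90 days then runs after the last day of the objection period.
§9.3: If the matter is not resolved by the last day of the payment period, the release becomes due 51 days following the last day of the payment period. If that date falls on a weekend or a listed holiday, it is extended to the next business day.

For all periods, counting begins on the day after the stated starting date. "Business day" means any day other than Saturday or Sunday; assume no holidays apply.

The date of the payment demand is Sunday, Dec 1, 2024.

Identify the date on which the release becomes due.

Jun 16, 2025

The last day of the objection period: 54 calendar days after Dec 1, 2024 is Jan 24, 2025.
Adding 90 calendar days to Jan 24, 2025 gives Apr 24, 2025, which is the last day of the payment period.
Adding 51 calendar days to Apr 24, 2025 gives Jun 14, 2025, which is the date on which the release becomes due. That falls on a Saturday, so it rolls to the next business day, Monday, Jun 16, 2025.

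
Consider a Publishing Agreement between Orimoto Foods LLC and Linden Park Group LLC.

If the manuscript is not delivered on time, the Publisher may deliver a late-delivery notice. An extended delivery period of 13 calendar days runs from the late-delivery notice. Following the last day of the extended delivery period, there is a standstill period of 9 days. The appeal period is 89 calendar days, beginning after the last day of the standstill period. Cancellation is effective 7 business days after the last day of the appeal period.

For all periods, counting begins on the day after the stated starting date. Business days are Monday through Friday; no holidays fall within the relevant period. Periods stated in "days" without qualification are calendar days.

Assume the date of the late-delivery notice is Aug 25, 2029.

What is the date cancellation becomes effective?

The last day of the extended delivery period: 13 calendar days after Aug 25, 2029 is Sep 7, 2029.
Adding 9 calendar days to Sep 7, 2029 gives Sep 16, 2029, which is the last day of the standstill period.
The last day of the appeal period: Sep 16, 2029 + 89 days = Dec 14, 2029.
The date cancellation becomes effective: counting 7 business days from Friday, Dec 14, 2029 (Dec 17, Dec 18, Dec 19, Dec 20, Dec 21, Dec 24, Dec 25, skipping weekends) reaches Tuesday, Dec 25, 2029.

Dec 25, 2029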